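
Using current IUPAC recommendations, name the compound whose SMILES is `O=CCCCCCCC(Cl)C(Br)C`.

The longest carbon chain that includes the –CHO group has 10 carbons, so the parent hydride is decane.
The highest-priority functional group is an aldehyde (terminal –CHO), so the name ends in -al.
Number the chain so that the aldehyde carbon is C-1 by definition.
This places a bromo group at C-9; a chloro group at C-8.
The substituents are ordered alphabetically, ignoring any di-/tri- multipliers.
The name is 9-bromo-8-chlorodecanal.

9-bromo-8-chlorodecanal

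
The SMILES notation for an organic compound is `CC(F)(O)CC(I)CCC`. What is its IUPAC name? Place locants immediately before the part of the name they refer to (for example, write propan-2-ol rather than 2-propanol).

Counting along the main chain through the –OH group gives 7 carbons: the parent is heptane.
The principal characteristic group is an alcohol (–OH), named with the suffix -ol.
The numbering direction is chosen so that numbering from this end puts the hydroxyl group at C-2 rather than C-6.
With this numbering: the hydroxyl at C-2; a fluoro group at C-2; an iodo group at C-4.
The substituents are ordered alphabetically, ignoring any di-/tri- multipliers.
Putting it together: 2-fluoro-4-iodoheptan-2-ol.

2-fluoro-4-iodoheptan-2-ol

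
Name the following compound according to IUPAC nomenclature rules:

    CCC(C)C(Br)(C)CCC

4-bromo-3,4-dimethylheptane

The longest continuous carbon chain has 7 atoms, so the parent hydride is heptane.
The numbering direction is chosen so that the substituent locant set {3,4,4} is lower than {4,4,5} at the first point of difference.
This places a bromo group at C-4; methyl groups at C-3 and C-4.
Prefixes are listed alphabetically: bromo, methyl.
Assembling the pieces gives 4-bromo-3,4-dimethylheptane.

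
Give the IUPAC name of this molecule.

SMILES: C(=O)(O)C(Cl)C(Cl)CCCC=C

Counting along the main chain through the –COOH group and the multiple bond gives 8 carbons: the parent is octane.
The principal characteristic group is a carboxylic acid (terminal –COOH), named with the suffix -oic acid.
The chain contains a C=C double bond, so the unsaturation ending is -ene.
The numbering direction is chosen so that the carboxylic acid carbon is C-1 by definition.
This places the double bond between C-7 and C-8; chloro groups at C-2 and C-3.
Assembling the pieces gives 2,3-dichlorooct-7-enoic acid.

2,3-dichlorooct-7-enoic acid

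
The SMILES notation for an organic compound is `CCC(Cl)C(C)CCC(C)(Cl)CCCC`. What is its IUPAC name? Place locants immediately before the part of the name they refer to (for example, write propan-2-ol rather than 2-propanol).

The longest continuous carbon chain has 11 atoms, so the parent hydride is undecane.
Choose the numbering such that the substituent locant set {3,4,7,7} is lower than {5,5,8,9} at the first point of difference.
This places chloro groups at C-3 and C-7; methyl groups at C-4 and C-7.
The substituents are ordered alphabetically, ignoring any di-/tri- multipliers.
Putting it together: 3,7-dichloro-4,7-dimethylundecane.

3,7-dichloro-4,7-dimethylundecane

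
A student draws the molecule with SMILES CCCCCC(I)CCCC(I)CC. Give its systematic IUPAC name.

The longest carbon chain is 12 atoms: the parent is dodecane.
Choose the numbering such that the substituent locant set {3,7} is lower than {6,10} at the first point of difference.
With this numbering: iodo groups at C-3 and C-7.
Putting it together: 3,7-diiodododecane.

3,7-diiodododecane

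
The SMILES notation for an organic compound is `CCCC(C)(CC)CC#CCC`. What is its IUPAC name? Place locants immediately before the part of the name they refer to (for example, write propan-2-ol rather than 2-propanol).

6-ethyl-6-methylnon-3-yne

The longest carbon chain that includes the multiple bond has 9 carbons, so the parent hydride is nonane.
The chain contains a C≡C triple bond, so the unsaturation ending is -yne.
Choose the numbering such that numbering from this end puts the triple bond at C-3 rather than C-6.
This places the triple bond between C-3 and C-4; an ethyl group at C-6; a methyl group at C-6.
The substituents are ordered alphabetically, ignoring any di-/tri- multipliers.
Assembling the pieces gives 6-ethyl-6-methylnon-3-yne.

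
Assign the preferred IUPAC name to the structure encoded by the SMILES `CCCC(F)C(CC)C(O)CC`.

4-ethyl-5-fluorooctan-3-ol

The longest carbon chain that includes the –OH group has 8 carbons, so the parent hydride is octane.
An alcohol (–OH) is the principal characteristic group, giving the suffix -ol.
The numbering direction is chosen so that numbering from this end puts the hydroxyl group at C-3 rather than C-6.
This places the hydroxyl at C-3; an ethyl group at C-4; a fluoro group at C-5.
Prefixes are listed alphabetically: ethyl, fluoro.
Assembling the pieces gives 4-ethyl-5-fluorooctan-3-ol.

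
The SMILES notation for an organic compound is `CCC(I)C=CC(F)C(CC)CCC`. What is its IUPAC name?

7-ethyl-6-fluoro-3-iododec-4-ene

Counting along the main chain through the multiple bond gives 10 carbons: the parent is decane.
A C=C double bond in the chain gives the infix -ene-.
The numbering direction is chosen so that numbering from this end puts the double bond at C-4 rather than C-6.
This places the double bond between C-4 and C-5; an ethyl group at C-7; a fluoro group at C-6; an iodo group at C-3.
The substituents are ordered alphabetically, ignoring any di-/tri- multipliers.
The name is 7-ethyl-6-fluoro-3-iododec-4-ene.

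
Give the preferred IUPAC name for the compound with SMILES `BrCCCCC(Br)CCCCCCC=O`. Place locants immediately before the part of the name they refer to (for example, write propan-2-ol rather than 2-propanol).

The longest carbon chain that includes the –CHO group has 12 carbons, so the parent hydride is dodecane.
The principal characteristic group is an aldehyde (terminal –CHO), named with the suffix -al.
The numbering direction is chosen so that the aldehyde carbon is C-1 by definition.
With this numbering: bromo groups at C-8 and C-12.
Putting it together: 8,12-dibromododecanal.

8,12-dibromododecanal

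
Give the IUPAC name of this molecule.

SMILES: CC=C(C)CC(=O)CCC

The longest carbon chain that includes the carbonyl and the multiple bond has 8 carbons, so the parent hydride is octane.
A ketone (C=O on an internal carbon) is the principal characteristic group, giving the suffix -one.
There is one C=C double bond, indicated by the ending -ene.
Choose the numbering such that numbering from this end puts the carbonyl group at C-4 rather than C-5.
That gives the carbonyl at C-4; the double bond between C-6 and C-7; a methyl group at C-6.
Putting it together: 6-methyloct-6-en-4-one.

6-methyloct-6-en-4-one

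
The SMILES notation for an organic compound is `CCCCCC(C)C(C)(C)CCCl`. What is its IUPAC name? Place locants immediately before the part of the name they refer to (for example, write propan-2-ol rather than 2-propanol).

1-chloro-3,3,4-trimethylnonane

The longest continuous carbon chain has 9 atoms, so the parent hydride is nonane.
Choose the numbering such that the substituent locant set {1,3,3,4} is lower than {6,7,7,9} at the first point of difference.
This places a chloro group at C-1; methyl groups at C-3 (×2) and C-4.
Substituent prefixes are cited in alphabetical order (multiplying prefixes like di-/tri- are ignored for ordering).
Putting it together: 1-chloro-3,3,4-trimethylnonane.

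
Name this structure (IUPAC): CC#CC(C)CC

The longest carbon chain that includes the multiple bond has 6 carbons, so the parent hydride is hexane.
The chain contains a C≡C triple bond, so the unsaturation ending is -yne.
Choose the numbering such that numbering from this end puts the triple bond at C-2 rather than C-4.
With this numbering: the triple bond between C-2 and C-3; a methyl group at C-4.
Assembling the pieces gives 4-methylhex-2-yne.

4-methylhex-2-yne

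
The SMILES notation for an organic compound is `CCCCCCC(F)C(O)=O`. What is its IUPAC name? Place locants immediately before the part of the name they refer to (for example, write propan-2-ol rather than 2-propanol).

2-fluorooctanoic acid

The longest chain bearing the –COOH group is 8 carbons long (octane).
The highest-priority functional group is a carboxylic acid (terminal –COOH), so the name ends in -oic acid.
The numbering direction is chosen so that the carboxylic acid carbon is C-1 by definition.
With this numbering: a fluoro group at C-2.
Putting it together: 2-fluorooctanoic acid.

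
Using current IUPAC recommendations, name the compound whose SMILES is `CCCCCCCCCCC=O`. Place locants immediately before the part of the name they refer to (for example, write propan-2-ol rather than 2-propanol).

Counting along the main chain through the –CHO group gives 11 carbons: the parent is undecane.
An aldehyde (terminal –CHO) is the principal characteristic group, giving the suffix -al.
Choose the numbering such that the aldehyde carbon is C-1 by definition.
Putting it together: undecanal.

undecanal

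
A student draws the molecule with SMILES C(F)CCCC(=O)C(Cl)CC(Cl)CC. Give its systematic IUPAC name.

6,8-dichloro-1-fluorodecan-5-one

The longest carbon chain that includes the carbonyl has 10 carbons, so the parent hydride is decane.
A ketone (C=O on an internal carbon) is the principal characteristic group, giving the suffix -one.
Number the chain so that numbering from this end puts the carbonyl group at C-5 rather than C-6.
This places the carbonyl at C-5; chloro groups at C-6 and C-8; a fluoro group at C-1.
The substituents are ordered alphabetically, ignoring any di-/tri- multipliers.
Putting it together: 6,8-dichloro-1-fluorodecan-5-one.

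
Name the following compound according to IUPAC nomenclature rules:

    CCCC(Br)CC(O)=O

3-bromohexanoic acid

The longest carbon chain that includes the –COOH group has 6 carbons, so the parent hydride is hexane.
The principal characteristic group is a carboxylic acid (terminal –COOH), named with the suffix -oic acid.
Number the chain so that the carboxylic acid carbon is C-1 by definition.
This places a bromo group at C-3.
The name is 3-bromohexanoic acid.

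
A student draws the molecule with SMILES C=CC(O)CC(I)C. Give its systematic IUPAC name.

5-iodohex-1-en-3-ol

The longest chain bearing the –OH group and the multiple bond is 6 carbons long (hexane).
The principal characteristic group is an alcohol (–OH), named with the suffix -ol.
There is one C=C double bond, indicated by the ending -ene.
Number the chain so that numbering from this end puts the hydroxyl group at C-3 rather than C-4.
That gives the hydroxyl at C-3; the double bond between C-1 and C-2; an iodo group at C-5.
The name is 5-iodohex-1-en-3-ol.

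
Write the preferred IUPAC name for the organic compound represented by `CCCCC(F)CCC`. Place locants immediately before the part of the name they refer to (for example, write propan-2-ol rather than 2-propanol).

4-fluorooctane

The parent chain contains 8 carbons (octane).
Number the chain so that the substituent locant set {4} is lower than {5} at the first point of difference.
That gives a fluoro group at C-4.
The name is 4-fluorooctane.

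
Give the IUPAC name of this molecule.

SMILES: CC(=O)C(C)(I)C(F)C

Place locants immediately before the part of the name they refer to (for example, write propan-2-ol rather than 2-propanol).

Counting along the main chain through the carbonyl gives 5 carbons: the parent is pentane.
A ketone (C=O on an internal carbon) is the principal characteristic group, giving the suffix -one.
Choose the numbering such that numbering from this end puts the carbonyl group at C-2 rather than C-4.
With this numbering: the carbonyl at C-2; a fluoro group at C-4; an iodo group at C-3; a methyl group at C-3.
Prefixes are listed alphabetically: fluoro, iodo, methyl.
Assembling the pieces gives 4-fluoro-3-iodo-3-methylpentan-2-one.

4-fluoro-3-iodo-3-methylpentan-2-one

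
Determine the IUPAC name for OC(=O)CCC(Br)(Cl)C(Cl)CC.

4-bromo-4,5-dichloroheptanoic acid

Counting along the main chain through the –COOH group gives 7 carbons: the parent is heptane.
The principal characteristic group is a carboxylic acid (terminal –COOH), named with the suffix -oic acid.
The numbering direction is chosen so that the carboxylic acid carbon is C-1 by definition.
That gives a bromo group at C-4; chloro groups at C-4 and C-5.
Substituent prefixes are cited in alphabetical order (multiplying prefixes like di-/tri- are ignored for ordering).
The name is 4-bromo-4,5-dichloroheptanoic acid.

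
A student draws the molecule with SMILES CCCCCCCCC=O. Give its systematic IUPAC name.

nonanal

Counting along the main chain through the –CHO group gives 9 carbons: the parent is nonane.
An aldehyde (terminal –CHO) is the principal characteristic group, giving the suffix -al.
The numbering direction is chosen so that the aldehyde carbon is C-1 by definition.
Assembling the pieces gives nonanal.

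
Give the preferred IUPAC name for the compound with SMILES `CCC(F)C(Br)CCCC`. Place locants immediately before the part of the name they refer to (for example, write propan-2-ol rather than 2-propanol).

4-bromo-3-fluorooctane

The parent chain contains 8 carbons (octane).
Number the chain so that the substituent locant set {3,4} is lower than {5,6} at the first point of difference.
This places a bromo group at C-4; a fluoro group at C-3.
The substituents are ordered alphabetically, ignoring any di-/tri- multipliers.
Assembling the pieces gives 4-bromo-3-fluorooctane.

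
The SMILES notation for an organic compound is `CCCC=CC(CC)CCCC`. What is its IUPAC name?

The longest chain bearing the multiple bond is 10 carbons long (decane).
The chain contains a C=C double bond, so the unsaturation ending is -ene.
Number the chain so that numbering from this end puts the double bond at C-4 rather than C-6.
This places the double bond between C-4 and C-5; an ethyl group at C-6.
Assembling the pieces gives 6-ethyldec-4-ene.

6-ethyldec-4-ene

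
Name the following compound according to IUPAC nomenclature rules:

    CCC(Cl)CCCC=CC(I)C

The longest chain bearing the multiple bond is 10 carbons long (decane).
A C=C double bond in the chain gives the infix -ene-.
Number the chain so that numbering from this end puts the double bond at C-3 rather than C-7.
With this numbering: the double bond between C-3 and C-4; a chloro group at C-8; an iodo group at C-2.
The substituents are ordered alphabetically, ignoring any di-/tri- multipliers.
Assembling the pieces gives 8-chloro-2-iododec-3-ene.

8-chloro-2-iododec-3-ene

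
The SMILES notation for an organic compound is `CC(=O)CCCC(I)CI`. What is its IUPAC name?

6,7-diiodoheptan-2-one

Counting along the main chain through the carbonyl gives 7 carbons: the parent is heptane.
A ketone (C=O on an internal carbon) is the principal characteristic group, giving the suffix -one.
Choose the numbering such that numbering from this end puts the carbonyl group at C-2 rather than C-6.
That gives the carbonyl at C-2; iodo groups at C-6 and C-7.
The name is 6,7-diiodoheptan-2-one.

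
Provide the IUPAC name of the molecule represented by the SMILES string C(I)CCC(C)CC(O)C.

Counting along the main chain through the –OH group gives 7 carbons: the parent is heptane.
The principal characteristic group is an alcohol (–OH), named with the suffix -ol.
Choose the numbering such that numbering from this end puts the hydroxyl group at C-2 rather than C-6.
That gives the hydroxyl at C-2; an iodo group at C-7; a methyl group at C-4.
The substituents are ordered alphabetically, ignoring any di-/tri- multipliers.
The name is 7-iodo-4-methylheptan-2-ol.

7-iodo-4-methylheptan-2-ol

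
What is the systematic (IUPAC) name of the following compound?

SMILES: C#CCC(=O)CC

The longest carbon chain that includes the carbonyl and the multiple bond has 6 carbons, so the parent hydride is hexane.
The principal characteristic group is a ketone (C=O on an internal carbon), named with the suffix -one.
A C≡C triple bond in the chain gives the infix -yne-.
Number the chain so that numbering from this end puts the carbonyl group at C-3 rather than C-4.
That gives the carbonyl at C-3; the triple bond between C-5 and C-6.
The name is hex-5-yn-3-one.

hex-5-yn-3-one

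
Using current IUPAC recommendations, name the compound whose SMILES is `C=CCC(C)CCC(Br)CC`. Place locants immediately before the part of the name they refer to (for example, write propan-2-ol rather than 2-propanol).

Counting along the main chain through the multiple bond gives 9 carbons: the parent is nonane.
There is one C=C double bond, indicated by the ending -ene.
Choose the numbering such that numbering from this end puts the double bond at C-1 rather than C-8.
This places the double bond between C-1 and C-2; a bromo group at C-7; a methyl group at C-4.
Substituent prefixes are cited in alphabetical order (multiplying prefixes like di-/tri- are ignored for ordering).
The name is 7-bromo-4-methylnon-1-ene.

7-bromo-4-methylnon-1-ene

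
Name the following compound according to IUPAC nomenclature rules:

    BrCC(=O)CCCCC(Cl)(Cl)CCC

The longest chain bearing the carbonyl is 10 carbons long (decane).
A ketone (C=O on an internal carbon) is the principal characteristic group, giving the suffix -one.
Choose the numbering such that numbering from this end puts the carbonyl group at C-2 rather than C-9.
That gives the carbonyl at C-2; a bromo group at C-1; two chloro groups at C-7.
Prefixes are listed alphabetically: bromo, chloro.
Putting it together: 1-bromo-7,7-dichlorodecan-2-one.

1-bromo-7,7-dichlorodecan-2-one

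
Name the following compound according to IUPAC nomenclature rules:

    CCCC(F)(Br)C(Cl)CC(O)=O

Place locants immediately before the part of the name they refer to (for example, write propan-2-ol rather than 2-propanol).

Counting along the main chain through the –COOH group gives 7 carbons: the parent is heptane.
The principal characteristic group is a carboxylic acid (terminal –COOH), named with the suffix -oic acid.
Choose the numbering such that the carboxylic acid carbon is C-1 by definition.
With this numbering: a bromo group at C-4; a chloro group at C-3; a fluoro group at C-4.
The substituents are ordered alphabetically, ignoring any di-/tri- multipliers.
Putting it together: 4-bromo-3-chloro-4-fluoroheptanoic acid.

4-bromo-3-chloro-4-fluoroheptanoic acid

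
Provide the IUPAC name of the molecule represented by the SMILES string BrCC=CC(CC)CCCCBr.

The longest carbon chain that includes the multiple bond has 8 carbons, so the parent hydride is octane.
The chain contains a C=C double bond, so the unsaturation ending is -ene.
Choose the numbering such that numbering from this end puts the double bond at C-2 rather than C-6.
With this numbering: the double bond between C-2 and C-3; bromo groups at C-1 and C-8; an ethyl group at C-4.
The substituents are ordered alphabetically, ignoring any di-/tri- multipliers.
Putting it together: 1,8-dibromo-4-ethyloct-2-ene.

1,8-dibromo-4-ethyloct-2-ene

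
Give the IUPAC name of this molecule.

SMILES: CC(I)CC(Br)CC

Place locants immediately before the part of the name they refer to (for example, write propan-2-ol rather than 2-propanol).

The longest continuous carbon chain has 6 atoms, so the parent hydride is hexane.
Choose the numbering such that the substituent locant set {2,4} is lower than {3,5} at the first point of difference.
This places a bromo group at C-4; an iodo group at C-2.
Substituent prefixes are cited in alphabetical order (multiplying prefixes like di-/tri- are ignored for ordering).
The name is 4-bromo-2-iodohexane.

4-bromo-2-iodohexane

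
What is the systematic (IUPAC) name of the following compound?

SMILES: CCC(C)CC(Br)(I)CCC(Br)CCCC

The longest carbon chain is 12 atoms: the parent is dodecane.
Choose the numbering such that the substituent locant set {3,5,5,8} is lower than {5,8,8,10} at the first point of difference.
That gives bromo groups at C-5 and C-8; an iodo group at C-5; a methyl group at C-3.
The substituents are ordered alphabetically, ignoring any di-/tri- multipliers.
Assembling the pieces gives 5,8-dibromo-5-iodo-3-methyldodecane.

5,8-dibromo-5-iodo-3-methyldodecane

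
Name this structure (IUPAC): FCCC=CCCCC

1-fluorooct-3-ene

Counting along the main chain through the multiple bond gives 8 carbons: the parent is octane.
A C=C double bond in the chain gives the infix -ene-.
Number the chain so that numbering from this end puts the double bond at C-3 rather than C-5.
This places the double bond between C-3 and C-4; a fluoro group at C-1.
Assembling the pieces gives 1-fluorooct-3-ene.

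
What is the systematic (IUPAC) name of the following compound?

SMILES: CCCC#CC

Counting along the main chain through the multiple bond gives 6 carbons: the parent is hexane.
There is one C≡C triple bond, indicated by the ending -yne.
Choose the numbering such that numbering from this end puts the triple bond at C-2 rather than C-4.
That gives the triple bond between C-2 and C-3.
The name is hex-2-yne.

hex-2-yne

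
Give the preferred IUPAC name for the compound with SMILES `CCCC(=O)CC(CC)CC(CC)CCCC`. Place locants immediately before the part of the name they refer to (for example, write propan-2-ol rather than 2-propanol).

6,8-diethyldodecan-4-one

The longest chain bearing the carbonyl is 12 carbons long (dodecane).
The highest-priority functional group is a ketone (C=O on an internal carbon), so the name ends in -one.
Choose the numbering such that numbering from this end puts the carbonyl group at C-4 rather than C-9.
That gives the carbonyl at C-4; ethyl groups at C-6 and C-8.
The name is 6,8-diethyldodecan-4-one.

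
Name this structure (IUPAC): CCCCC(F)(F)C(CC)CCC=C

5-ethyl-6,6-difluorodec-1-ene

The longest carbon chain that includes the multiple bond has 10 carbons, so the parent hydride is decane.
There is one C=C double bond, indicated by the ending -ene.
The numbering direction is chosen so that numbering from this end puts the double bond at C-1 rather than C-9.
With this numbering: the double bond between C-1 and C-2; an ethyl group at C-5; two fluoro groups at C-6.
The substituents are ordered alphabetically, ignoring any di-/tri- multipliers.
Assembling the pieces gives 5-ethyl-6,6-difluorodec-1-ene.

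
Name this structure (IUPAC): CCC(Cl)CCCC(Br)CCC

7-bromo-3-chlorodecane

The longest carbon chain is 10 atoms: the parent is decane.
Choose the numbering such that the substituent locant set {3,7} is lower than {4,8} at the first point of difference.
That gives a bromo group at C-7; a chloro group at C-3.
Substituent prefixes are cited in alphabetical order (multiplying prefixes like di-/tri- are ignored for ordering).
The name is 7-bromo-3-chlorodecane.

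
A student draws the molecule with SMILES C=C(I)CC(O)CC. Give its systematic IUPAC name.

The longest carbon chain that includes the –OH group and the multiple bond has 6 carbons, so the parent hydride is hexane.
The principal characteristic group is an alcohol (–OH), named with the suffix -ol.
The chain contains a C=C double bond, so the unsaturation ending is -ene.
The numbering direction is chosen so that numbering from this end puts the hydroxyl group at C-3 rather than C-4.
That gives the hydroxyl at C-3; the double bond between C-5 and C-6; an iodo group at C-5.
Putting it together: 5-iodohex-5-en-3-ol.

5-iodohex-5-en-3-ol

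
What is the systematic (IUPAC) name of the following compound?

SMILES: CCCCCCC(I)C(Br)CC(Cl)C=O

4-bromo-2-chloro-5-iodoundecanal

The longest carbon chain that includes the –CHO group has 11 carbons, so the parent hydride is undecane.
An aldehyde (terminal –CHO) is the principal characteristic group, giving the suffix -al.
The numbering direction is chosen so that the aldehyde carbon is C-1 by definition.
This places a bromo group at C-4; a chloro group at C-2; an iodo group at C-5.
Prefixes are listed alphabetically: bromo, chloro, iodo.
Putting it together: 4-bromo-2-chloro-5-iodoundecanal.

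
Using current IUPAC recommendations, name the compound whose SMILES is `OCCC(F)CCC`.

3-fluorohexan-1-ol

The longest chain bearing the –OH group is 6 carbons long (hexane).
An alcohol (–OH) is the principal characteristic group, giving the suffix -ol.
Choose the numbering such that numbering from this end puts the hydroxyl group at C-1 rather than C-6.
That gives the hydroxyl at C-1; a fluoro group at C-3.
The name is 3-fluorohexan-1-ol.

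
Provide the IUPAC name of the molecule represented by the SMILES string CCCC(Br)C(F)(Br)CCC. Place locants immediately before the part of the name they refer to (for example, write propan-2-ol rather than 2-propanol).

The longest carbon chain is 8 atoms: the parent is octane.
Number the chain so that the substituent locant set {4,4,5} is lower than {4,5,5} at the first point of difference.
This places bromo groups at C-4 and C-5; a fluoro group at C-4.
Prefixes are listed alphabetically: bromo, fluoro.
The name is 4,5-dibromo-4-fluorooctane.

4,5-dibromo-4-fluorooctane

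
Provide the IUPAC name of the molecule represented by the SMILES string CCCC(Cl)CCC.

4-chloroheptane

The longest carbon chain is 7 atoms: the parent is heptane.
The molecule is symmetric, so either numbering direction gives the same locants.
With this numbering: a chloro group at C-4.
Assembling the pieces gives 4-chloroheptane.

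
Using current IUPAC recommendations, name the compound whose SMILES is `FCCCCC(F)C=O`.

2,6-difluorohexanal

Counting along the main chain through the –CHO group gives 6 carbons: the parent is hexane.
The principal characteristic group is an aldehyde (terminal –CHO), named with the suffix -al.
Number the chain so that the aldehyde carbon is C-1 by definition.
This places fluoro groups at C-2 and C-6.
The name is 2,6-difluorohexanal.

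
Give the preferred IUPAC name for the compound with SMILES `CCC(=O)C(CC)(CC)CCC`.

4,4-diethylheptan-3-one

Counting along the main chain through the carbonyl gives 7 carbons: the parent is heptane.
A ketone (C=O on an internal carbon) is the principal characteristic group, giving the suffix -one.
Number the chain so that numbering from this end puts the carbonyl group at C-3 rather than C-5.
With this numbering: the carbonyl at C-3; two ethyl groups at C-4.
Assembling the pieces gives 4,4-diethylheptan-3-one.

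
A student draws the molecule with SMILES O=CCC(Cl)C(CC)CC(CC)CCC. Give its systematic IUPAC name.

3-chloro-4,6-diethylnonanal

The longest chain bearing the –CHO group is 9 carbons long (nonane).
The principal characteristic group is an aldehyde (terminal –CHO), named with the suffix -al.
The numbering direction is chosen so that the aldehyde carbon is C-1 by definition.
This places a chloro group at C-3; ethyl groups at C-4 and C-6.
The substituents are ordered alphabetically, ignoring any di-/tri- multipliers.
Assembling the pieces gives 3-chloro-4,6-diethylnonanal.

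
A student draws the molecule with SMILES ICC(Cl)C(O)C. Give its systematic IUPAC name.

Counting along the main chain through the –OH group gives 4 carbons: the parent is butane.
The highest-priority functional group is an alcohol (–OH), so the name ends in -ol.
The numbering direction is chosen so that numbering from this end puts the hydroxyl group at C-2 rather than C-3.
With this numbering: the hydroxyl at C-2; a chloro group at C-3; an iodo group at C-4.
Prefixes are listed alphabetically: chloro, iodo.
The name is 3-chloro-4-iodobutan-2-ol.

3-chloro-4-iodobutan-2-ol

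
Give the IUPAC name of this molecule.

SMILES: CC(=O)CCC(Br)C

5-bromohexan-2-one

The longest chain bearing the carbonyl is 6 carbons long (hexane).
The highest-priority functional group is a ketone (C=O on an internal carbon), so the name ends in -one.
Number the chain so that numbering from this end puts the carbonyl group at C-2 rather than C-5.
This places the carbonyl at C-2; a bromo group at C-5.
Assembling the pieces gives 5-bromohexan-2-one.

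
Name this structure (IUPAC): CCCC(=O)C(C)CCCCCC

The longest carbon chain that includes the carbonyl has 11 carbons, so the parent hydride is undecane.
The highest-priority functional group is a ketone (C=O on an internal carbon), so the name ends in -one.
Number the chain so that numbering from this end puts the carbonyl group at C-4 rather than C-8.
With this numbering: the carbonyl at C-4; a methyl group at C-5.
The name is 5-methylundecan-4-one.

5-methylundecan-4-one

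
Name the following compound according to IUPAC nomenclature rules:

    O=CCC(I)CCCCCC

The longest chain bearing the –CHO group is 9 carbons long (nonane).
An aldehyde (terminal –CHO) is the principal characteristic group, giving the suffix -al.
The numbering direction is chosen so that the aldehyde carbon is C-1 by definition.
This places an iodo group at C-3.
The name is 3-iodononanal.

3-iodononanal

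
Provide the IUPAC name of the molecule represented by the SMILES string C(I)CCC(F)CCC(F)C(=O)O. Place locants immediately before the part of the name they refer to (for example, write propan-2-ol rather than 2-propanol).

The longest carbon chain that includes the –COOH group has 8 carbons, so the parent hydride is octane.
A carboxylic acid (terminal –COOH) is the principal characteristic group, giving the suffix -oic acid.
Choose the numbering such that the carboxylic acid carbon is C-1 by definition.
That gives fluoro groups at C-2 and C-5; an iodo group at C-8.
Substituent prefixes are cited in alphabetical order (multiplying prefixes like di-/tri- are ignored for ordering).
Assembling the pieces gives 2,5-difluoro-8-iodooctanoic acid.

2,5-difluoro-8-iodooctanoic acid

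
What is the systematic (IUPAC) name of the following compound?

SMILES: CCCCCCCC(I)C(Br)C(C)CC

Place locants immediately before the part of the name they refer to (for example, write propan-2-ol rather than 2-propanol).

4-bromo-5-iodo-3-methyldodecane

The longest continuous carbon chain has 12 atoms, so the parent hydride is dodecane.
Choose the numbering such that the substituent locant set {3,4,5} is lower than {8,9,10} at the first point of difference.
With this numbering: a bromo group at C-4; an iodo group at C-5; a methyl group at C-3.
Prefixes are listed alphabetically: bromo, iodo, methyl.
Putting it together: 4-bromo-5-iodo-3-methyldodecane.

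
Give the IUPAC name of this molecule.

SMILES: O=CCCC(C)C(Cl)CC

Counting along the main chain through the –CHO group gives 7 carbons: the parent is heptane.
An aldehyde (terminal –CHO) is the principal characteristic group, giving the suffix -al.
Choose the numbering such that the aldehyde carbon is C-1 by definition.
This places a chloro group at C-5; a methyl group at C-4.
Substituent prefixes are cited in alphabetical order (multiplying prefixes like di-/tri- are ignored for ordering).
Assembling the pieces gives 5-chloro-4-methylheptanal.

5-chloro-4-methylheptanal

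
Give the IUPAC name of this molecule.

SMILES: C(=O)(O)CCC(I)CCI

Counting along the main chain through the –COOH group gives 6 carbons: the parent is hexane.
A carboxylic acid (terminal –COOH) is the principal characteristic group, giving the suffix -oic acid.
Number the chain so that the carboxylic acid carbon is C-1 by definition.
That gives iodo groups at C-4 and C-6.
Putting it together: 4,6-diiodohexanoic acid.

4,6-diiodohexanoic acid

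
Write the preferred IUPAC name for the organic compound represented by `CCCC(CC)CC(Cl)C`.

The parent chain contains 7 carbons (heptane).
The numbering direction is chosen so that the substituent locant set {2,4} is lower than {4,6} at the first point of difference.
This places a chloro group at C-2; an ethyl group at C-4.
The substituents are ordered alphabetically, ignoring any di-/tri- multipliers.
Putting it together: 2-chloro-4-ethylheptane.

2-chloro-4-ethylheptane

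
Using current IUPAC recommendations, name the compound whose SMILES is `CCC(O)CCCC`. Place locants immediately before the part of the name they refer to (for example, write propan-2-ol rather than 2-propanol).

The longest chain bearing the –OH group is 7 carbons long (heptane).
An alcohol (–OH) is the principal characteristic group, giving the suffix -ol.
The numbering direction is chosen so that numbering from this end puts the hydroxyl group at C-3 rather than C-5.
With this numbering: the hydroxyl at C-3.
Assembling the pieces gives heptan-3-ol.

heptan-3-ol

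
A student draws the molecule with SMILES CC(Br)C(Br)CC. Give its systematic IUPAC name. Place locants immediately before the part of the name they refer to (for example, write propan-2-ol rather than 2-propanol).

The longest continuous carbon chain has 5 atoms, so the parent hydride is pentane.
The numbering direction is chosen so that the substituent locant set {2,3} is lower than {3,4} at the first point of difference.
This places bromo groups at C-2 and C-3.
Assembling the pieces gives 2,3-dibromopentane.

2,3-dibromopentane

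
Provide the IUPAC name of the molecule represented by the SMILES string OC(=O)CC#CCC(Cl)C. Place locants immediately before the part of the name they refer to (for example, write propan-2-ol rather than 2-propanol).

6-chlorohept-3-ynoic acid

The longest carbon chain that includes the –COOH group and the multiple bond has 7 carbons, so the parent hydride is heptane.
The highest-priority functional group is a carboxylic acid (terminal –COOH), so the name ends in -oic acid.
The chain contains a C≡C triple bond, so the unsaturation ending is -yne.
Number the chain so that the carboxylic acid carbon is C-1 by definition.
This places the triple bond between C-3 and C-4; a chloro group at C-6.
Assembling the pieces gives 6-chlorohept-3-ynoic acid.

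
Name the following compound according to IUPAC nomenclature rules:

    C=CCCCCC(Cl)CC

7-chloronon-1-ene

The longest carbon chain that includes the multiple bond has 9 carbons, so the parent hydride is nonane.
A C=C double bond in the chain gives the infix -ene-.
Number the chain so that numbering from this end puts the double bond at C-1 rather than C-8.
With this numbering: the double bond between C-1 and C-2; a chloro group at C-7.
Assembling the pieces gives 7-chloronon-1-ene.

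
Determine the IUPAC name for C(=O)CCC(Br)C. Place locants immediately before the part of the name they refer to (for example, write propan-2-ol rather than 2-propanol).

The longest carbon chain that includes the –CHO group has 5 carbons, so the parent hydride is pentane.
The principal characteristic group is an aldehyde (terminal –CHO), named with the suffix -al.
The numbering direction is chosen so that the aldehyde carbon is C-1 by definition.
With this numbering: a bromo group at C-4.
Putting it together: 4-bromopentanal.

4-bromopentanal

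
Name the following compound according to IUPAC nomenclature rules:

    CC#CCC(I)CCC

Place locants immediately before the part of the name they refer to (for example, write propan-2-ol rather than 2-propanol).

The longest carbon chain that includes the multiple bond has 8 carbons, so the parent hydride is octane.
A C≡C triple bond in the chain gives the infix -yne-.
Number the chain so that numbering from this end puts the triple bond at C-2 rather than C-6.
That gives the triple bond between C-2 and C-3; an iodo group at C-5.
Putting it together: 5-iodooct-2-yne.

5-iodooct-2-yne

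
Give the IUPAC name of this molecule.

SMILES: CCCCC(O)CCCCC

The longest carbon chain that includes the –OH group has 10 carbons, so the parent hydride is decane.
The highest-priority functional group is an alcohol (–OH), so the name ends in -ol.
Choose the numbering such that numbering from this end puts the hydroxyl group at C-5 rather than C-6.
That gives the hydroxyl at C-5.
The name is decan-5-ol.

decan-5-ol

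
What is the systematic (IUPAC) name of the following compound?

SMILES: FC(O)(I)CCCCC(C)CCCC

The longest chain bearing the –OH group is 10 carbons long (decane).
The highest-priority functional group is an alcohol (–OH), so the name ends in -ol.
Number the chain so that numbering from this end puts the hydroxyl group at C-1 rather than C-10.
This places the hydroxyl at C-1; a fluoro group at C-1; an iodo group at C-1; a methyl group at C-6.
The substituents are ordered alphabetically, ignoring any di-/tri- multipliers.
The name is 1-fluoro-1-iodo-6-methyldecan-1-ol.

1-fluoro-1-iodo-6-methyldecan-1-ol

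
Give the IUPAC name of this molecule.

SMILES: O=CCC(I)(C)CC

Counting along the main chain through the –CHO group gives 5 carbons: the parent is pentane.
The principal characteristic group is an aldehyde (terminal –CHO), named with the suffix -al.
Number the chain so that the aldehyde carbon is C-1 by definition.
With this numbering: an iodo group at C-3; a methyl group at C-3.
Prefixes are listed alphabetically: iodo, methyl.
Putting it together: 3-iodo-3-methylpentanal.

3-iodo-3-methylpentanal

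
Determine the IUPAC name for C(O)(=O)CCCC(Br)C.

5-bromohexanoic acid

The longest chain bearing the –COOH group is 6 carbons long (hexane).
The highest-priority functional group is a carboxylic acid (terminal –COOH), so the name ends in -oic acid.
Number the chain so that the carboxylic acid carbon is C-1 by definition.
This places a bromo group at C-5.
Assembling the pieces gives 5-bromohexanoic acid.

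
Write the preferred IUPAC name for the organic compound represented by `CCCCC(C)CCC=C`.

5-methylnon-1-ene

The longest carbon chain that includes the multiple bond has 9 carbons, so the parent hydride is nonane.
A C=C double bond in the chain gives the infix -ene-.
Choose the numbering such that numbering from this end puts the double bond at C-1 rather than C-8.
That gives the double bond between C-1 and C-2; a methyl group at C-5.
Putting it together: 5-methylnon-1-ene.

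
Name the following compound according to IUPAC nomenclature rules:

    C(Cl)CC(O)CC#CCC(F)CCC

1-chloro-8-fluoroundec-5-yn-3-ol

Counting along the main chain through the –OH group and the multiple bond gives 11 carbons: the parent is undecane.
The highest-priority functional group is an alcohol (–OH), so the name ends in -ol.
There is one C≡C triple bond, indicated by the ending -yne.
Choose the numbering such that numbering from this end puts the hydroxyl group at C-3 rather than C-9.
With this numbering: the hydroxyl at C-3; the triple bond between C-5 and C-6; a chloro group at C-1; a fluoro group at C-8.
The substituents are ordered alphabetically, ignoring any di-/tri- multipliers.
The name is 1-chloro-8-fluoroundec-5-yn-3-ol.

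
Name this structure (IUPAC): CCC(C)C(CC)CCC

4-ethyl-3-methylheptane

The parent chain contains 7 carbons (heptane).
The numbering direction is chosen so that the substituent locant set {3,4} is lower than {4,5} at the first point of difference.
That gives an ethyl group at C-4; a methyl group at C-3.
Substituent prefixes are cited in alphabetical order (multiplying prefixes like di-/tri- are ignored for ordering).
The name is 4-ethyl-3-methylheptane.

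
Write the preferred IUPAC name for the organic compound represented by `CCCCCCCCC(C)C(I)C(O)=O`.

2-iodo-3-methylundecanoic acid

Counting along the main chain through the –COOH group gives 11 carbons: the parent is undecane.
The highest-priority functional group is a carboxylic acid (terminal –COOH), so the name ends in -oic acid.
Choose the numbering such that the carboxylic acid carbon is C-1 by definition.
That gives an iodo group at C-2; a methyl group at C-3.
Substituent prefixes are cited in alphabetical order (multiplying prefixes like di-/tri- are ignored for ordering).
Putting it together: 2-iodo-3-methylundecanoic acid.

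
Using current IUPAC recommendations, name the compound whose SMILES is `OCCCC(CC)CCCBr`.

7-bromo-4-ethylheptan-1-ol

The longest carbon chain that includes the –OH group has 7 carbons, so the parent hydride is heptane.
An alcohol (–OH) is the principal characteristic group, giving the suffix -ol.
Number the chain so that numbering from this end puts the hydroxyl group at C-1 rather than C-7.
That gives the hydroxyl at C-1; a bromo group at C-7; an ethyl group at C-4.
Prefixes are listed alphabetically: bromo, ethyl.
The name is 7-bromo-4-ethylheptan-1-ol.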